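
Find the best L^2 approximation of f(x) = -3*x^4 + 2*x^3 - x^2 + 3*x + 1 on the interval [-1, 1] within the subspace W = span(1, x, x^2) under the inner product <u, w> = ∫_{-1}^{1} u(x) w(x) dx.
g(x) = -25*x^2/7 + 21*x/5 + 44/35

The best approximation g ∈ W is the orthogonal projection of f onto W. Writing g = a_0 + a_1 x + a_2 x^2, the coefficients solve the normal equations G · a = b where
  G_{ij} = <φ_i, φ_j> and b_i = <f, φ_i>, with φ_0 = 1, φ_1 = x, φ_2 = x^2.
G =
  [2, 0, 2/3]
  [0, 2/3, 0]
  [2/3, 0, 2/5],
b = (2/15, 14/5, -62/105).
Solving gives a_0 = 44/35, a_1 = 21/5, a_2 = -25/7, so
  g(x) = -25*x^2/7 + 21*x/5 + 44/35.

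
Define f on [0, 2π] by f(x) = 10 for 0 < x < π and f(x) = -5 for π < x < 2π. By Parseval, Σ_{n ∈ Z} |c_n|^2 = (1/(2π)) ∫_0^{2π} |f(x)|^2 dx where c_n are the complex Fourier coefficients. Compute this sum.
Σ |c_n|^2 = 125/2

Parseval equates the L^2 energy of f (normalised by 1/(2π)) with the ℓ^2 sum of its Fourier coefficients: (1/(2π)) ∫_0^{2π} |f|^2 = Σ |c_n|^2.
Compute the left side: (1/(2π)) [∫_0^π 10^2 dx + ∫_π^{2π} (-5)^2 dx] = (1/(2π)) · (100π + 25π) = (100 + 25)/2 = 125/2.
So Σ_{n ∈ Z} |c_n|^2 = 125/2.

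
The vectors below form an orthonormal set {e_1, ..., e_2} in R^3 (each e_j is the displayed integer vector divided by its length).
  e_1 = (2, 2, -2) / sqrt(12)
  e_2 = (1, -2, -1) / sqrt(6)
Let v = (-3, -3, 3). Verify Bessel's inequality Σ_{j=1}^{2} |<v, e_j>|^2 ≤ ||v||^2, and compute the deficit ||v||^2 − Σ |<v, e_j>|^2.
Σ |<v, e_j>|^2 = 27; ||v||^2 = 27; deficit = 0

Write each e_j = u_j / sqrt(<u_j, u_j>) where u_j is the displayed integer vector. Then <v, e_j> = <v, u_j> / sqrt(<u_j, u_j>), so |<v, e_j>|^2 = <v, u_j>^2 / <u_j, u_j>.
Coefficients: <v, e_1> = -18/sqrt(12), <v, e_2> = 0/sqrt(6).
Square and sum: Σ |<v, e_j>|^2 = 27.
Compute ||v||^2 = v·v = 27.
Deficit = 27 − 27 = 0 ≥ 0, confirming Bessel's inequality. (The deficit equals ||v − Σ <v,e_j> e_j||^2, the squared distance from v to span{e_j}.)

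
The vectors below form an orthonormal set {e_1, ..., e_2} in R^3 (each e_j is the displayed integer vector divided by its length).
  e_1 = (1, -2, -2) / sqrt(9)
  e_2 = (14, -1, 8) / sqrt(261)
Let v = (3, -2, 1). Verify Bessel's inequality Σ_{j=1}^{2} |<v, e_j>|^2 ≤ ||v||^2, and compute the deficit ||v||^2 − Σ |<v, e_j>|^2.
Σ |<v, e_j>|^2 = 381/29; ||v||^2 = 14; deficit = 25/29

Write each e_j = u_j / sqrt(<u_j, u_j>) where u_j is the displayed integer vector. Then <v, e_j> = <v, u_j> / sqrt(<u_j, u_j>), so |<v, e_j>|^2 = <v, u_j>^2 / <u_j, u_j>.
Coefficients: <v, e_1> = 5/sqrt(9), <v, e_2> = 52/sqrt(261).
Square and sum: Σ |<v, e_j>|^2 = 381/29.
Compute ||v||^2 = v·v = 14.
Deficit = 14 − 381/29 = 25/29 ≥ 0, confirming Bessel's inequality. (The deficit equals ||v − Σ <v,e_j> e_j||^2, the squared distance from v to span{e_j}.)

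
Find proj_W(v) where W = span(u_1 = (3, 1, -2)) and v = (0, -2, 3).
proj_W(v) = (-12/7, -4/7, 8/7)

Set up U = [u_1 | ... | u_1] ∈ R^(3×1). The projector onto W = col(U) is P = U (U^T U)^(-1) U^T.
Compute U^T U =
  [14],
and U^T v = (-8).
Solve U^T U · c = U^T v for the coefficients: c = (-4/7). The projection is proj_W(v) = U c.
Check: (v - proj_W(v)) · u_1 = 0  (should be 0).
Result: proj_W(v) = (-12/7, -4/7, 8/7).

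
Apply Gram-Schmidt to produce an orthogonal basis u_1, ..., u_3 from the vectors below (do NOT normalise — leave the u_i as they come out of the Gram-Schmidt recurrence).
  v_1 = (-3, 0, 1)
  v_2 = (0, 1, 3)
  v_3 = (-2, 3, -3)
Orthogonal basis:
  u_1 = (-3, 0, 1)
  u_2 = (9/10, 1, 27/10)
  u_3 = (-38/91, 342/91, -114/91)

Apply the Gram-Schmidt recurrence
  u_1 = v_1
  u_i = v_i − Σ_{j<i} ((v_i · u_j) / (u_j · u_j)) · u_j.

Step by step this gives:
  u_1 = (-3, 0, 1)
  u_2 = (9/10, 1, 27/10)
  u_3 = (-38/91, 342/91, -114/91)

Orthogonality check:
  u_2 · u_1 = 0 (should be 0)
  u_3 · u_1 = 0 (should be 0)
  u_3 · u_2 = 0 (should be 0)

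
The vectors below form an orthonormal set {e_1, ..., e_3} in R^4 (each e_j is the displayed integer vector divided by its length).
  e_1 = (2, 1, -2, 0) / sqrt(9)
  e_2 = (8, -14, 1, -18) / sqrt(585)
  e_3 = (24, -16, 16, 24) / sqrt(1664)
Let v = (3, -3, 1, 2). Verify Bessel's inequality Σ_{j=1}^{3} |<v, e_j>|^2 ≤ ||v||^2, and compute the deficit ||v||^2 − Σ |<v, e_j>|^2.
Σ |<v, e_j>|^2 = 221/10; ||v||^2 = 23; deficit = 9/10

Write each e_j = u_j / sqrt(<u_j, u_j>) where u_j is the displayed integer vector. Then <v, e_j> = <v, u_j> / sqrt(<u_j, u_j>), so |<v, e_j>|^2 = <v, u_j>^2 / <u_j, u_j>.
Coefficients: <v, e_1> = 1/sqrt(9), <v, e_2> = 31/sqrt(585), <v, e_3> = 184/sqrt(1664).
Square and sum: Σ |<v, e_j>|^2 = 221/10.
Compute ||v||^2 = v·v = 23.
Deficit = 23 − 221/10 = 9/10 ≥ 0, confirming Bessel's inequality. (The deficit equals ||v − Σ <v,e_j> e_j||^2, the squared distance from v to span{e_j}.)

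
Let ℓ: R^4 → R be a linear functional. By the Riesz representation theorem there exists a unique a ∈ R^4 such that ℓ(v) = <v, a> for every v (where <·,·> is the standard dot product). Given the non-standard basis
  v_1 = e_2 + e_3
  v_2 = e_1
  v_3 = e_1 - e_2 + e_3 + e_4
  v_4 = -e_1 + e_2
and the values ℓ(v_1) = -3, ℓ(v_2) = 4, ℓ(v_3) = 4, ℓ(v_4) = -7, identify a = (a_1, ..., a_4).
a = (4, -3, 0, -3)

Write a = (a_1, ..., a_4) in the standard basis. For each basis vector v_i, ℓ(v_i) = <v_i, a> is a linear equation in the a_j's. Collect the n equations into a matrix system V a = ℓ, where row i of V is v_i (expressed in the standard basis). Since V is invertible (lower-triangular with 1s on the diagonal, up to permutation), solve by back-substitution:
  V =
[[0, 1, 1, 0],
 [1, 0, 0, 0],
 [1, -1, 1, 1],
 [-1, 1, 0, 0]]
  V a = (-3, 4, 4, -7)
Solving gives a = (4, -3, 0, -3).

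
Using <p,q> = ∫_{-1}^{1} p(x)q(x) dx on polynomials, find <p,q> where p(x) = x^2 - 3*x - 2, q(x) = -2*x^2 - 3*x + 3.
<p,q> = -32/15

Expand the product: p(x)·q(x) = -2*x^4 + 3*x^3 + 16*x^2 - 3*x - 6.
∫_{-1}^{1} of each monomial x^k gives [2/(k+1) if k even, 0 if k odd]. Integrating term-by-term (or equivalently evaluating the antiderivative F(x) = -2*x^5/5 + 3*x^4/4 + 16*x^3/3 - 3*x^2/2 - 6*x at the endpoints):
  F(1) − F(−1) = -109/60 − (19/60) = -32/15.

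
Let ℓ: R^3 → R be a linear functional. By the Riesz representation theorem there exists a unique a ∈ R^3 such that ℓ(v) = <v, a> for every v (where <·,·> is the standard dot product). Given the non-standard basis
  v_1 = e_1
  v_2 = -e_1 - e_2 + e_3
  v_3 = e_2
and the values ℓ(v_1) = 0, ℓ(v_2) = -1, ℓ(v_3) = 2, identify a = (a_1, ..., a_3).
a = (0, 2, 1)

Write a = (a_1, ..., a_3) in the standard basis. For each basis vector v_i, ℓ(v_i) = <v_i, a> is a linear equation in the a_j's. Collect the n equations into a matrix system V a = ℓ, where row i of V is v_i (expressed in the standard basis). Since V is invertible (lower-triangular with 1s on the diagonal, up to permutation), solve by back-substitution:
  V =
[[1, 0, 0],
 [-1, -1, 1],
 [0, 1, 0]]
  V a = (0, -1, 2)
Solving gives a = (0, 2, 1).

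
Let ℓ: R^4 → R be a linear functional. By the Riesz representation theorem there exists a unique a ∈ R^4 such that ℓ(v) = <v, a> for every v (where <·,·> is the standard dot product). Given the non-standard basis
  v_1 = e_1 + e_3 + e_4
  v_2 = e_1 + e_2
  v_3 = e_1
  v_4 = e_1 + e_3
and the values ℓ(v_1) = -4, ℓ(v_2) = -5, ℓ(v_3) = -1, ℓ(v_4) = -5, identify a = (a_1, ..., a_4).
a = (-1, -4, -4, 1)

Write a = (a_1, ..., a_4) in the standard basis. For each basis vector v_i, ℓ(v_i) = <v_i, a> is a linear equation in the a_j's. Collect the n equations into a matrix system V a = ℓ, where row i of V is v_i (expressed in the standard basis). Since V is invertible (lower-triangular with 1s on the diagonal, up to permutation), solve by back-substitution:
  V =
[[1, 0, 1, 1],
 [1, 1, 0, 0],
 [1, 0, 0, 0],
 [1, 0, 1, 0]]
  V a = (-4, -5, -1, -5)
Solving gives a = (-1, -4, -4, 1).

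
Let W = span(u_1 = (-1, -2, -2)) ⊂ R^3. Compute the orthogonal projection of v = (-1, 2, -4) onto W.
proj_W(v) = (-5/9, -10/9, -10/9)

Set up U = [u_1 | ... | u_1] ∈ R^(3×1). The projector onto W = col(U) is P = U (U^T U)^(-1) U^T.
Compute U^T U =
  [9],
and U^T v = (5).
Solve U^T U · c = U^T v for the coefficients: c = (5/9). The projection is proj_W(v) = U c.
Check: (v - proj_W(v)) · u_1 = 0  (should be 0).
Result: proj_W(v) = (-5/9, -10/9, -10/9).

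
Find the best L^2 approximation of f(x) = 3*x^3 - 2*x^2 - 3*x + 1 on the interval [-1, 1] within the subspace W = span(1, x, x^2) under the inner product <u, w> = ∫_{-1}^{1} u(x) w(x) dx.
g(x) = -2*x^2 - 6*x/5 + 1

The best approximation g ∈ W is the orthogonal projection of f onto W. Writing g = a_0 + a_1 x + a_2 x^2, the coefficients solve the normal equations G · a = b where
  G_{ij} = <φ_i, φ_j> and b_i = <f, φ_i>, with φ_0 = 1, φ_1 = x, φ_2 = x^2.
G =
  [2, 0, 2/3]
  [0, 2/3, 0]
  [2/3, 0, 2/5],
b = (2/3, -4/5, -2/15).
Solving gives a_0 = 1, a_1 = -6/5, a_2 = -2, so
  g(x) = -2*x^2 - 6*x/5 + 1.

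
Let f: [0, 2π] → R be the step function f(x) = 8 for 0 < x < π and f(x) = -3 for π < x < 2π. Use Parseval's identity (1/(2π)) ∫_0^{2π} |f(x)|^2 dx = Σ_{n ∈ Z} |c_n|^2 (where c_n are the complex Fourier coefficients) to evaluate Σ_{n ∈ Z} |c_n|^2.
Σ |c_n|^2 = 73/2

Parseval equates the L^2 energy of f (normalised by 1/(2π)) with the ℓ^2 sum of its Fourier coefficients: (1/(2π)) ∫_0^{2π} |f|^2 = Σ |c_n|^2.
Compute the left side: (1/(2π)) [∫_0^π 8^2 dx + ∫_π^{2π} (-3)^2 dx] = (1/(2π)) · (64π + 9π) = (64 + 9)/2 = 73/2.
So Σ_{n ∈ Z} |c_n|^2 = 73/2.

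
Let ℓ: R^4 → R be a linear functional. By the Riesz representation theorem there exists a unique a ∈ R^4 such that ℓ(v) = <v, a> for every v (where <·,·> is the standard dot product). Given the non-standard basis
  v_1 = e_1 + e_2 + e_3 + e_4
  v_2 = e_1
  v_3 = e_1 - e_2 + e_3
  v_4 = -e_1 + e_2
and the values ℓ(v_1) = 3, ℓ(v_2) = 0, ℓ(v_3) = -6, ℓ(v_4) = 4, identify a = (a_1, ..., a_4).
a = (0, 4, -2, 1)

Write a = (a_1, ..., a_4) in the standard basis. For each basis vector v_i, ℓ(v_i) = <v_i, a> is a linear equation in the a_j's. Collect the n equations into a matrix system V a = ℓ, where row i of V is v_i (expressed in the standard basis). Since V is invertible (lower-triangular with 1s on the diagonal, up to permutation), solve by back-substitution:
  V =
[[1, 1, 1, 1],
 [1, 0, 0, 0],
 [1, -1, 1, 0],
 [-1, 1, 0, 0]]
  V a = (3, 0, -6, 4)
Solving gives a = (0, 4, -2, 1).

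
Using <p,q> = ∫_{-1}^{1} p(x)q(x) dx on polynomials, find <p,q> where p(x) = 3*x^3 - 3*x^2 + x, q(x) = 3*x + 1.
<p,q> = 18/5

Expand the product: p(x)·q(x) = 9*x^4 - 6*x^3 + x.
∫_{-1}^{1} of each monomial x^k gives [2/(k+1) if k even, 0 if k odd]. Integrating term-by-term (or equivalently evaluating the antiderivative F(x) = 9*x^5/5 - 3*x^4/2 + x^2/2 at the endpoints):
  F(1) − F(−1) = 4/5 − (-14/5) = 18/5.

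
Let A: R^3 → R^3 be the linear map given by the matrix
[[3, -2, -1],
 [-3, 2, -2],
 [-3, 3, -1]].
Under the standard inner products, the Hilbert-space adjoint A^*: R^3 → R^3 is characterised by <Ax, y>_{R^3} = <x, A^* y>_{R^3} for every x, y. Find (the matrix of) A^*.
A^* = A^T =
[[3, -3, -3],
 [-2, 2, 3],
 [-1, -2, -1]]

For real matrices with standard dot products, the defining identity <Ax, y> = <x, A^* y> gives (Ax)^T y = x^T (A^*) y, i.e. x^T A^T y = x^T (A^*) y. Since this holds for all x, y, we must have A^* = A^T. Therefore
A^* =
[[3, -3, -3],
 [-2, 2, 3],
 [-1, -2, -1]].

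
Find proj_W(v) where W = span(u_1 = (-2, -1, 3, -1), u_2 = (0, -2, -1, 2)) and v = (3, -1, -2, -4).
proj_W(v) = (25/21, 79/42, -8/7, -29/42)

Set up U = [u_1 | ... | u_2] ∈ R^(4×2). The projector onto W = col(U) is P = U (U^T U)^(-1) U^T.
Compute U^T U =
  [15, -3]
  [-3, 9],
and U^T v = (-7, -4).
Solve U^T U · c = U^T v for the coefficients: c = (-25/42, -9/14). The projection is proj_W(v) = U c.
Check: (v - proj_W(v)) · u_1 = 0  (should be 0).
Check: (v - proj_W(v)) · u_2 = 0  (should be 0).
Result: proj_W(v) = (25/21, 79/42, -8/7, -29/42).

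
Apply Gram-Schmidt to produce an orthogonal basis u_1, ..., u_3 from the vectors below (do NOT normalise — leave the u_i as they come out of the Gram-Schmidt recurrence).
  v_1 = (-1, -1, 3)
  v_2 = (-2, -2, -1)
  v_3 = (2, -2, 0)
Orthogonal basis:
  u_1 = (-1, -1, 3)
  u_2 = (-21/11, -21/11, -14/11)
  u_3 = (2, -2, 0)

Apply the Gram-Schmidt recurrence
  u_1 = v_1
  u_i = v_i − Σ_{j<i} ((v_i · u_j) / (u_j · u_j)) · u_j.

Step by step this gives:
  u_1 = (-1, -1, 3)
  u_2 = (-21/11, -21/11, -14/11)
  u_3 = (2, -2, 0)

Orthogonality check:
  u_2 · u_1 = 0 (should be 0)
  u_3 · u_1 = 0 (should be 0)
  u_3 · u_2 = 0 (should be 0)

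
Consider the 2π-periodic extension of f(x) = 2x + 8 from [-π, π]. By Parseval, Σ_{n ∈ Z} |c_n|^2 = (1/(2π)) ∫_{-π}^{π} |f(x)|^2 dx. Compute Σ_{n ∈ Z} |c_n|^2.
Σ |c_n|^2 = 4π^2/3 + 64

Expand and integrate term by term over [-π, π]:
  ∫ (2x)^2 dx = 4·(2π^3/3); ∫ 2·2·(8)·x dx = 0 (odd integrand); ∫ 8^2 dx = 64·2π.
So (1/(2π)) ∫_{-π}^{π} (2x + 8)^2 dx = 4π^2/3 + 64 = 4π^2/3 + 64.
Parseval ⇒ Σ |c_n|^2 = 4π^2/3 + 64.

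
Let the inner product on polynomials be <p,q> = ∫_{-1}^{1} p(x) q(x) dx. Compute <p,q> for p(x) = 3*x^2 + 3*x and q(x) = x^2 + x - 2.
<p,q> = -4/5

Expand the product: p(x)·q(x) = 3*x^4 + 6*x^3 - 3*x^2 - 6*x.
∫_{-1}^{1} of each monomial x^k gives [2/(k+1) if k even, 0 if k odd]. Integrating term-by-term (or equivalently evaluating the antiderivative F(x) = 3*x^5/5 + 3*x^4/2 - x^3 - 3*x^2 at the endpoints):
  F(1) − F(−1) = -19/10 − (-11/10) = -4/5.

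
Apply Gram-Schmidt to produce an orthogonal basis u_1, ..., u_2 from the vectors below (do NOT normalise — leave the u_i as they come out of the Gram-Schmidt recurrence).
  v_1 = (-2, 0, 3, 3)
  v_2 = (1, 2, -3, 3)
Orthogonal basis:
  u_1 = (-2, 0, 3, 3)
  u_2 = (9/11, 2, -30/11, 36/11)

Apply the Gram-Schmidt recurrence
  u_1 = v_1
  u_i = v_i − Σ_{j<i} ((v_i · u_j) / (u_j · u_j)) · u_j.

Step by step this gives:
  u_1 = (-2, 0, 3, 3)
  u_2 = (9/11, 2, -30/11, 36/11)

Orthogonality check:
  u_2 · u_1 = 0 (should be 0)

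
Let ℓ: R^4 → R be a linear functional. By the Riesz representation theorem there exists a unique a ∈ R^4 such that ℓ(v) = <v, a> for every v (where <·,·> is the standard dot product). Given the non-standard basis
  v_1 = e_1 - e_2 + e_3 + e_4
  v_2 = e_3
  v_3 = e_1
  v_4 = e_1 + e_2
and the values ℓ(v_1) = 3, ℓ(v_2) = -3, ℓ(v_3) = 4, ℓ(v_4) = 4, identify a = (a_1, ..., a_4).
a = (4, 0, -3, 2)

Write a = (a_1, ..., a_4) in the standard basis. For each basis vector v_i, ℓ(v_i) = <v_i, a> is a linear equation in the a_j's. Collect the n equations into a matrix system V a = ℓ, where row i of V is v_i (expressed in the standard basis). Since V is invertible (lower-triangular with 1s on the diagonal, up to permutation), solve by back-substitution:
  V =
[[1, -1, 1, 1],
 [0, 0, 1, 0],
 [1, 0, 0, 0],
 [1, 1, 0, 0]]
  V a = (3, -3, 4, 4)
Solving gives a = (4, 0, -3, 2).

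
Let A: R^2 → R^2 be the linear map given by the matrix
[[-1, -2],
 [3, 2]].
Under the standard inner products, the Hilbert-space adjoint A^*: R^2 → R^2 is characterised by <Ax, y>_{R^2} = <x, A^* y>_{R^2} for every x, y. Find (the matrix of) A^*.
A^* = A^T =
[[-1, 3],
 [-2, 2]]

For real matrices with standard dot products, the defining identity <Ax, y> = <x, A^* y> gives (Ax)^T y = x^T (A^*) y, i.e. x^T A^T y = x^T (A^*) y. Since this holds for all x, y, we must have A^* = A^T. Therefore
A^* =
[[-1, 3],
 [-2, 2]].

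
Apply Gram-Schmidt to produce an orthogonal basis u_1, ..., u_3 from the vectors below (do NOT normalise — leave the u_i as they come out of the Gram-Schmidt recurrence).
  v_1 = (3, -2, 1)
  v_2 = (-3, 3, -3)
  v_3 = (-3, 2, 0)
Orthogonal basis:
  u_1 = (3, -2, 1)
  u_2 = (6/7, 3/7, -12/7)
  u_3 = (1/6, 1/3, 1/6)

Apply the Gram-Schmidt recurrence
  u_1 = v_1
  u_i = v_i − Σ_{j<i} ((v_i · u_j) / (u_j · u_j)) · u_j.

Step by step this gives:
  u_1 = (3, -2, 1)
  u_2 = (6/7, 3/7, -12/7)
  u_3 = (1/6, 1/3, 1/6)

Orthogonality check:
  u_2 · u_1 = 0 (should be 0)
  u_3 · u_1 = 0 (should be 0)
  u_3 · u_2 = 0 (should be 0)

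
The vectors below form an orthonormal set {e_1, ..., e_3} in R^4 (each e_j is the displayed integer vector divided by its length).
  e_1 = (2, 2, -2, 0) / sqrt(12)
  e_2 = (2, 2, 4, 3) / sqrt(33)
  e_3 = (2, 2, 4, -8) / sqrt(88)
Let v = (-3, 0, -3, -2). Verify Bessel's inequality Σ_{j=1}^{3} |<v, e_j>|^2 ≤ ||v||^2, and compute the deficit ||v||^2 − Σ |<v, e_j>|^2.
Σ |<v, e_j>|^2 = 35/2; ||v||^2 = 22; deficit = 9/2

Write each e_j = u_j / sqrt(<u_j, u_j>) where u_j is the displayed integer vector. Then <v, e_j> = <v, u_j> / sqrt(<u_j, u_j>), so |<v, e_j>|^2 = <v, u_j>^2 / <u_j, u_j>.
Coefficients: <v, e_1> = 0/sqrt(12), <v, e_2> = -24/sqrt(33), <v, e_3> = -2/sqrt(88).
Square and sum: Σ |<v, e_j>|^2 = 35/2.
Compute ||v||^2 = v·v = 22.
Deficit = 22 − 35/2 = 9/2 ≥ 0, confirming Bessel's inequality. (The deficit equals ||v − Σ <v,e_j> e_j||^2, the squared distance from v to span{e_j}.)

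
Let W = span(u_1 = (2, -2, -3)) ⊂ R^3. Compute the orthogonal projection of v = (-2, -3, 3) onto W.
proj_W(v) = (-14/17, 14/17, 21/17)

Set up U = [u_1 | ... | u_1] ∈ R^(3×1). The projector onto W = col(U) is P = U (U^T U)^(-1) U^T.
Compute U^T U =
  [17],
and U^T v = (-7).
Solve U^T U · c = U^T v for the coefficients: c = (-7/17). The projection is proj_W(v) = U c.
Check: (v - proj_W(v)) · u_1 = 0  (should be 0).
Result: proj_W(v) = (-14/17, 14/17, 21/17).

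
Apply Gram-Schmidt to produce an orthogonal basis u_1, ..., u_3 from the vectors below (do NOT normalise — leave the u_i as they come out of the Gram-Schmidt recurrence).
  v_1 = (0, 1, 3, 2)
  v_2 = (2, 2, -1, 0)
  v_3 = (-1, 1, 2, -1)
Orthogonal basis:
  u_1 = (0, 1, 3, 2)
  u_2 = (2, 29/14, -11/14, 1/7)
  u_3 = (-79/125, 128/125, 98/125, -211/125)

Apply the Gram-Schmidt recurrence
  u_1 = v_1
  u_i = v_i − Σ_{j<i} ((v_i · u_j) / (u_j · u_j)) · u_j.

Step by step this gives:
  u_1 = (0, 1, 3, 2)
  u_2 = (2, 29/14, -11/14, 1/7)
  u_3 = (-79/125, 128/125, 98/125, -211/125)

Orthogonality check:
  u_2 · u_1 = 0 (should be 0)
  u_3 · u_1 = 0 (should be 0)
  u_3 · u_2 = 0 (should be 0)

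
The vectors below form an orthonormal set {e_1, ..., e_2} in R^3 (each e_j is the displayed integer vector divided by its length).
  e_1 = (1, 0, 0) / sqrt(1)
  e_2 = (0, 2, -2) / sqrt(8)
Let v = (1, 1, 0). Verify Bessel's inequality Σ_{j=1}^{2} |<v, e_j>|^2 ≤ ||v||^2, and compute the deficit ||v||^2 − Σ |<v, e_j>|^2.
Σ |<v, e_j>|^2 = 3/2; ||v||^2 = 2; deficit = 1/2

Write each e_j = u_j / sqrt(<u_j, u_j>) where u_j is the displayed integer vector. Then <v, e_j> = <v, u_j> / sqrt(<u_j, u_j>), so |<v, e_j>|^2 = <v, u_j>^2 / <u_j, u_j>.
Coefficients: <v, e_1> = 1/sqrt(1), <v, e_2> = 2/sqrt(8).
Square and sum: Σ |<v, e_j>|^2 = 3/2.
Compute ||v||^2 = v·v = 2.
Deficit = 2 − 3/2 = 1/2 ≥ 0, confirming Bessel's inequality. (The deficit equals ||v − Σ <v,e_j> e_j||^2, the squared distance from v to span{e_j}.)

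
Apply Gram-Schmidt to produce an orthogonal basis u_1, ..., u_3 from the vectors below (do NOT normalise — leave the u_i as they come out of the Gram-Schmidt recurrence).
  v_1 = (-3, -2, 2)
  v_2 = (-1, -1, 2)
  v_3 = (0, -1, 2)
Orthogonal basis:
  u_1 = (-3, -2, 2)
  u_2 = (10/17, 1/17, 16/17)
  u_3 = (4/21, -8/21, -2/21)

Apply the Gram-Schmidt recurrence
  u_1 = v_1
  u_i = v_i − Σ_{j<i} ((v_i · u_j) / (u_j · u_j)) · u_j.

Step by step this gives:
  u_1 = (-3, -2, 2)
  u_2 = (10/17, 1/17, 16/17)
  u_3 = (4/21, -8/21, -2/21)

Orthogonality check:
  u_2 · u_1 = 0 (should be 0)
  u_3 · u_1 = 0 (should be 0)
  u_3 · u_2 = 0 (should be 0)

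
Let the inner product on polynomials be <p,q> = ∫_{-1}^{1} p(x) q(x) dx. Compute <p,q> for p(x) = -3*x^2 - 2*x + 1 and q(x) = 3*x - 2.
<p,q> = -4

Expand the product: p(x)·q(x) = -9*x^3 + 7*x - 2.
∫_{-1}^{1} of each monomial x^k gives [2/(k+1) if k even, 0 if k odd]. Integrating term-by-term (or equivalently evaluating the antiderivative F(x) = -9*x^4/4 + 7*x^2/2 - 2*x at the endpoints):
  F(1) − F(−1) = -3/4 − (13/4) = -4.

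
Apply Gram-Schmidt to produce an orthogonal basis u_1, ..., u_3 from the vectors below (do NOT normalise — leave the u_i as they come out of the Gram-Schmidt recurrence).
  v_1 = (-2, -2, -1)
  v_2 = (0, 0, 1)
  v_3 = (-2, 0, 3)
Orthogonal basis:
  u_1 = (-2, -2, -1)
  u_2 = (-2/9, -2/9, 8/9)
  u_3 = (-1, 1, 0)

Apply the Gram-Schmidt recurrence
  u_1 = v_1
  u_i = v_i − Σ_{j<i} ((v_i · u_j) / (u_j · u_j)) · u_j.

Step by step this gives:
  u_1 = (-2, -2, -1)
  u_2 = (-2/9, -2/9, 8/9)
  u_3 = (-1, 1, 0)

Orthogonality check:
  u_2 · u_1 = 0 (should be 0)
  u_3 · u_1 = 0 (should be 0)
  u_3 · u_2 = 0 (should be 0)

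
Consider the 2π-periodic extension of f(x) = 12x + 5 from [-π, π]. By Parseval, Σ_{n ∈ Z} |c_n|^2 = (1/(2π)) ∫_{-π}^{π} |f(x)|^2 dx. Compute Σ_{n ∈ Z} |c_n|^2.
Σ |c_n|^2 = 48π^2 + 25

Expand and integrate term by term over [-π, π]:
  ∫ (12x)^2 dx = 144·(2π^3/3); ∫ 2·12·(5)·x dx = 0 (odd integrand); ∫ 5^2 dx = 25·2π.
So (1/(2π)) ∫_{-π}^{π} (12x + 5)^2 dx = 144π^2/3 + 25 = 48π^2 + 25.
Parseval ⇒ Σ |c_n|^2 = 48π^2 + 25.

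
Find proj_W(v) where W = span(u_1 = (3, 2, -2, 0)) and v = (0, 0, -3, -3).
proj_W(v) = (18/17, 12/17, -12/17, 0)

Set up U = [u_1 | ... | u_1] ∈ R^(4×1). The projector onto W = col(U) is P = U (U^T U)^(-1) U^T.
Compute U^T U =
  [17],
and U^T v = (6).
Solve U^T U · c = U^T v for the coefficients: c = (6/17). The projection is proj_W(v) = U c.
Check: (v - proj_W(v)) · u_1 = 0  (should be 0).
Result: proj_W(v) = (18/17, 12/17, -12/17, 0).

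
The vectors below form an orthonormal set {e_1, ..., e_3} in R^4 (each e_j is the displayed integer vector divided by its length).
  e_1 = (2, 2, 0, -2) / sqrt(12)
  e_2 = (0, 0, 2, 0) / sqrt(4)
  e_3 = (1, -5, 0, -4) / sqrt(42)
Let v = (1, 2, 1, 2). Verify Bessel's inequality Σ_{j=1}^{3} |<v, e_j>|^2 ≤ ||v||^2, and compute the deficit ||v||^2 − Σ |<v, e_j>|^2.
Σ |<v, e_j>|^2 = 115/14; ||v||^2 = 10; deficit = 25/14

Write each e_j = u_j / sqrt(<u_j, u_j>) where u_j is the displayed integer vector. Then <v, e_j> = <v, u_j> / sqrt(<u_j, u_j>), so |<v, e_j>|^2 = <v, u_j>^2 / <u_j, u_j>.
Coefficients: <v, e_1> = 2/sqrt(12), <v, e_2> = 2/sqrt(4), <v, e_3> = -17/sqrt(42).
Square and sum: Σ |<v, e_j>|^2 = 115/14.
Compute ||v||^2 = v·v = 10.
Deficit = 10 − 115/14 = 25/14 ≥ 0, confirming Bessel's inequality. (The deficit equals ||v − Σ <v,e_j> e_j||^2, the squared distance from v to span{e_j}.)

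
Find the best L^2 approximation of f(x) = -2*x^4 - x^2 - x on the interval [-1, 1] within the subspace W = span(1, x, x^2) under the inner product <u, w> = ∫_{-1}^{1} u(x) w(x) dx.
g(x) = -19*x^2/7 - x + 6/35

The best approximation g ∈ W is the orthogonal projection of f onto W. Writing g = a_0 + a_1 x + a_2 x^2, the coefficients solve the normal equations G · a = b where
  G_{ij} = <φ_i, φ_j> and b_i = <f, φ_i>, with φ_0 = 1, φ_1 = x, φ_2 = x^2.
G =
  [2, 0, 2/3]
  [0, 2/3, 0]
  [2/3, 0, 2/5],
b = (-22/15, -2/3, -34/35).
Solving gives a_0 = 6/35, a_1 = -1, a_2 = -19/7, so
  g(x) = -19*x^2/7 - x + 6/35.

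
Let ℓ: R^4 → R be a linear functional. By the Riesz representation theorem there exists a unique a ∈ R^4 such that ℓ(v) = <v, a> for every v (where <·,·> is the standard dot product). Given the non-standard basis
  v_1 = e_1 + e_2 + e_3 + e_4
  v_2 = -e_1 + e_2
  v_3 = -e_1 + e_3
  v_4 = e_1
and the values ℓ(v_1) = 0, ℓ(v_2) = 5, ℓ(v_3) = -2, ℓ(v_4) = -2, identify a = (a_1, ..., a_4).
a = (-2, 3, -4, 3)

Write a = (a_1, ..., a_4) in the standard basis. For each basis vector v_i, ℓ(v_i) = <v_i, a> is a linear equation in the a_j's. Collect the n equations into a matrix system V a = ℓ, where row i of V is v_i (expressed in the standard basis). Since V is invertible (lower-triangular with 1s on the diagonal, up to permutation), solve by back-substitution:
  V =
[[1, 1, 1, 1],
 [-1, 1, 0, 0],
 [-1, 0, 1, 0],
 [1, 0, 0, 0]]
  V a = (0, 5, -2, -2)
Solving gives a = (-2, 3, -4, 3).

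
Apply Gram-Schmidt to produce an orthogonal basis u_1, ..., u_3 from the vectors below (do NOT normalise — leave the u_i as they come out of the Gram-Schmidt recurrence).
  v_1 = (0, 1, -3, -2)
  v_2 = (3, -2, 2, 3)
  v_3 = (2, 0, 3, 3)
Orthogonal basis:
  u_1 = (0, 1, -3, -2)
  u_2 = (3, -1, -1, 1)
  u_3 = (1/2, 11/7, 2/7, 5/14)

Apply the Gram-Schmidt recurrence
  u_1 = v_1
  u_i = v_i − Σ_{j<i} ((v_i · u_j) / (u_j · u_j)) · u_j.

Step by step this gives:
  u_1 = (0, 1, -3, -2)
  u_2 = (3, -1, -1, 1)
  u_3 = (1/2, 11/7, 2/7, 5/14)

Orthogonality check:
  u_2 · u_1 = 0 (should be 0)
  u_3 · u_1 = 0 (should be 0)
  u_3 · u_2 = 0 (should be 0)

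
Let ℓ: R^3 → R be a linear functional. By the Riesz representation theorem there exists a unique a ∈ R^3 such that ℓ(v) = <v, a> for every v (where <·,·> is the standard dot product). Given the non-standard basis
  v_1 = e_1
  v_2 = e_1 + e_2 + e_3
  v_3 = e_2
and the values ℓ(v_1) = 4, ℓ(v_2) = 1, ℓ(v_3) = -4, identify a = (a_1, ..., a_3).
a = (4, -4, 1)

Write a = (a_1, ..., a_3) in the standard basis. For each basis vector v_i, ℓ(v_i) = <v_i, a> is a linear equation in the a_j's. Collect the n equations into a matrix system V a = ℓ, where row i of V is v_i (expressed in the standard basis). Since V is invertible (lower-triangular with 1s on the diagonal, up to permutation), solve by back-substitution:
  V =
[[1, 0, 0],
 [1, 1, 1],
 [0, 1, 0]]
  V a = (4, 1, -4)
Solving gives a = (4, -4, 1).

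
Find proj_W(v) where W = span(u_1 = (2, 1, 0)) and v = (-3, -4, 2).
proj_W(v) = (-4, -2, 0)

Set up U = [u_1 | ... | u_1] ∈ R^(3×1). The projector onto W = col(U) is P = U (U^T U)^(-1) U^T.
Compute U^T U =
  [5],
and U^T v = (-10).
Solve U^T U · c = U^T v for the coefficients: c = (-2). The projection is proj_W(v) = U c.
Check: (v - proj_W(v)) · u_1 = 0  (should be 0).
Result: proj_W(v) = (-4, -2, 0).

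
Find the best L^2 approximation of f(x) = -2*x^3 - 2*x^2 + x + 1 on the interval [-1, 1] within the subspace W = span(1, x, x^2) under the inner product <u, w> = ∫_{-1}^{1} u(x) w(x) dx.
g(x) = -2*x^2 - x/5 + 1

The best approximation g ∈ W is the orthogonal projection of f onto W. Writing g = a_0 + a_1 x + a_2 x^2, the coefficients solve the normal equations G · a = b where
  G_{ij} = <φ_i, φ_j> and b_i = <f, φ_i>, with φ_0 = 1, φ_1 = x, φ_2 = x^2.
G =
  [2, 0, 2/3]
  [0, 2/3, 0]
  [2/3, 0, 2/5],
b = (2/3, -2/15, -2/15).
Solving gives a_0 = 1, a_1 = -1/5, a_2 = -2, so
  g(x) = -2*x^2 - x/5 + 1.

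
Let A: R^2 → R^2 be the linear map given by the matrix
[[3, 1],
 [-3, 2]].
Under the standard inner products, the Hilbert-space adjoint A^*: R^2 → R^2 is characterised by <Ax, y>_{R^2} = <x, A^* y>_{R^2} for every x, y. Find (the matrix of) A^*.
A^* = A^T =
[[3, -3],
 [1, 2]]

For real matrices with standard dot products, the defining identity <Ax, y> = <x, A^* y> gives (Ax)^T y = x^T (A^*) y, i.e. x^T A^T y = x^T (A^*) y. Since this holds for all x, y, we must have A^* = A^T. Therefore
A^* =
[[3, -3],
 [1, 2]].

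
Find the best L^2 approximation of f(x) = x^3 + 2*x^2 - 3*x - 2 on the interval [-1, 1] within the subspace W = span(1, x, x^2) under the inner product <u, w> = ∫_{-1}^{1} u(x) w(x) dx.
g(x) = 2*x^2 - 12*x/5 - 2

The best approximation g ∈ W is the orthogonal projection of f onto W. Writing g = a_0 + a_1 x + a_2 x^2, the coefficients solve the normal equations G · a = b where
  G_{ij} = <φ_i, φ_j> and b_i = <f, φ_i>, with φ_0 = 1, φ_1 = x, φ_2 = x^2.
G =
  [2, 0, 2/3]
  [0, 2/3, 0]
  [2/3, 0, 2/5],
b = (-8/3, -8/5, -8/15).
Solving gives a_0 = -2, a_1 = -12/5, a_2 = 2, so
  g(x) = 2*x^2 - 12*x/5 - 2.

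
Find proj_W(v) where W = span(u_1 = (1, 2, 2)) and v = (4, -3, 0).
proj_W(v) = (-2/9, -4/9, -4/9)

Set up U = [u_1 | ... | u_1] ∈ R^(3×1). The projector onto W = col(U) is P = U (U^T U)^(-1) U^T.
Compute U^T U =
  [9],
and U^T v = (-2).
Solve U^T U · c = U^T v for the coefficients: c = (-2/9). The projection is proj_W(v) = U c.
Check: (v - proj_W(v)) · u_1 = 0  (should be 0).
Result: proj_W(v) = (-2/9, -4/9, -4/9).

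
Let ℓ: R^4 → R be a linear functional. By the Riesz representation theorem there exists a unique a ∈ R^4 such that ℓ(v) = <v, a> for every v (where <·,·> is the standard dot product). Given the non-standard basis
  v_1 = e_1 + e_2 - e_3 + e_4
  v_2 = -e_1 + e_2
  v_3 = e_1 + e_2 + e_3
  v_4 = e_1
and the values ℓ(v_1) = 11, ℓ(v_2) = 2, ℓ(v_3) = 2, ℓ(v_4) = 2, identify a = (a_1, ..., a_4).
a = (2, 4, -4, 1)

Write a = (a_1, ..., a_4) in the standard basis. For each basis vector v_i, ℓ(v_i) = <v_i, a> is a linear equation in the a_j's. Collect the n equations into a matrix system V a = ℓ, where row i of V is v_i (expressed in the standard basis). Since V is invertible (lower-triangular with 1s on the diagonal, up to permutation), solve by back-substitution:
  V =
[[1, 1, -1, 1],
 [-1, 1, 0, 0],
 [1, 1, 1, 0],
 [1, 0, 0, 0]]
  V a = (11, 2, 2, 2)
Solving gives a = (2, 4, -4, 1).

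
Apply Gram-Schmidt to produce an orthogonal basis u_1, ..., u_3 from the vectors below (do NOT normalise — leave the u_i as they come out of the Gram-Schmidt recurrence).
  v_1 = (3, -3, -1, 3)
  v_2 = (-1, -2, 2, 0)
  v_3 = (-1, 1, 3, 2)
Orthogonal basis:
  u_1 = (3, -3, -1, 3)
  u_2 = (-31/28, -53/28, 57/28, -3/28)
  u_3 = (-12/251, 441/251, 435/251, 598/251)

Apply the Gram-Schmidt recurrence
  u_1 = v_1
  u_i = v_i − Σ_{j<i} ((v_i · u_j) / (u_j · u_j)) · u_j.

Step by step this gives:
  u_1 = (3, -3, -1, 3)
  u_2 = (-31/28, -53/28, 57/28, -3/28)
  u_3 = (-12/251, 441/251, 435/251, 598/251)

Orthogonality check:
  u_2 · u_1 = 0 (should be 0)
  u_3 · u_1 = 0 (should be 0)
  u_3 · u_2 = 0 (should be 0)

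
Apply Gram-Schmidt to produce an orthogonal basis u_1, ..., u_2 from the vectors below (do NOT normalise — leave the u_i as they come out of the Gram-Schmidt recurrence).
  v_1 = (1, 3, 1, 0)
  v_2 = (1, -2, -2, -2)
Orthogonal basis:
  u_1 = (1, 3, 1, 0)
  u_2 = (18/11, -1/11, -15/11, -2)

Apply the Gram-Schmidt recurrence
  u_1 = v_1
  u_i = v_i − Σ_{j<i} ((v_i · u_j) / (u_j · u_j)) · u_j.

Step by step this gives:
  u_1 = (1, 3, 1, 0)
  u_2 = (18/11, -1/11, -15/11, -2)

Orthogonality check:
  u_2 · u_1 = 0 (should be 0)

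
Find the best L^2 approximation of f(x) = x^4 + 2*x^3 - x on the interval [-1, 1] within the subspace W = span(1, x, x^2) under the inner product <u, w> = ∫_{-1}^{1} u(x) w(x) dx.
g(x) = 6*x^2/7 + x/5 - 3/35

The best approximation g ∈ W is the orthogonal projection of f onto W. Writing g = a_0 + a_1 x + a_2 x^2, the coefficients solve the normal equations G · a = b where
  G_{ij} = <φ_i, φ_j> and b_i = <f, φ_i>, with φ_0 = 1, φ_1 = x, φ_2 = x^2.
G =
  [2, 0, 2/3]
  [0, 2/3, 0]
  [2/3, 0, 2/5],
b = (2/5, 2/15, 2/7).
Solving gives a_0 = -3/35, a_1 = 1/5, a_2 = 6/7, so
  g(x) = 6*x^2/7 + x/5 - 3/35.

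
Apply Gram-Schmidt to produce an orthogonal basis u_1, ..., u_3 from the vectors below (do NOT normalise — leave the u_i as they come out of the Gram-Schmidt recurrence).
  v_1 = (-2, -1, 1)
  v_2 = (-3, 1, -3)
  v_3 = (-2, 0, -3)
Orthogonal basis:
  u_1 = (-2, -1, 1)
  u_2 = (-7/3, 4/3, -10/3)
  u_3 = (1/5, -9/10, -1/2)

Apply the Gram-Schmidt recurrence
  u_1 = v_1
  u_i = v_i − Σ_{j<i} ((v_i · u_j) / (u_j · u_j)) · u_j.

Step by step this gives:
  u_1 = (-2, -1, 1)
  u_2 = (-7/3, 4/3, -10/3)
  u_3 = (1/5, -9/10, -1/2)

Orthogonality check:
  u_2 · u_1 = 0 (should be 0)
  u_3 · u_1 = 0 (should be 0)
  u_3 · u_2 = 0 (should be 0)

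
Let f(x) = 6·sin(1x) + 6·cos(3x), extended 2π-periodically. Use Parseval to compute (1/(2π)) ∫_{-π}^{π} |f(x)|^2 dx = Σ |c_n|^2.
Σ |c_n|^2 = 36

Expand |f|^2 and use orthogonality of {sin(nx), cos(mx)} on [-π, π]:
  ∫_{-π}^{π} sin(nx)^2 dx = π, ∫ cos(mx)^2 dx = π, and cross terms integrate to 0.
So ∫_{-π}^{π} f(x)^2 dx = 6^2 · π + 6^2 · π = (36 + 36)π.
Divide by 2π: (36 + 36)/2 = 36.
By Parseval, this equals Σ |c_n|^2.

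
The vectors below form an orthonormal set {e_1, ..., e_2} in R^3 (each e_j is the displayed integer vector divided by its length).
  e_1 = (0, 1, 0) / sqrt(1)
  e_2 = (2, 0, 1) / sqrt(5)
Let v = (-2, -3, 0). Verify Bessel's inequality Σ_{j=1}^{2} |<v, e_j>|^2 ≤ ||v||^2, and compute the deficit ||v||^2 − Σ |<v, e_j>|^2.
Σ |<v, e_j>|^2 = 61/5; ||v||^2 = 13; deficit = 4/5

Write each e_j = u_j / sqrt(<u_j, u_j>) where u_j is the displayed integer vector. Then <v, e_j> = <v, u_j> / sqrt(<u_j, u_j>), so |<v, e_j>|^2 = <v, u_j>^2 / <u_j, u_j>.
Coefficients: <v, e_1> = -3/sqrt(1), <v, e_2> = -4/sqrt(5).
Square and sum: Σ |<v, e_j>|^2 = 61/5.
Compute ||v||^2 = v·v = 13.
Deficit = 13 − 61/5 = 4/5 ≥ 0, confirming Bessel's inequality. (The deficit equals ||v − Σ <v,e_j> e_j||^2, the squared distance from v to span{e_j}.)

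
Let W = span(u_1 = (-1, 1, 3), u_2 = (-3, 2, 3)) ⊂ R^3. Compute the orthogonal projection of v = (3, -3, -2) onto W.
proj_W(v) = (159/46, -48/23, -99/46)

Set up U = [u_1 | ... | u_2] ∈ R^(3×2). The projector onto W = col(U) is P = U (U^T U)^(-1) U^T.
Compute U^T U =
  [11, 14]
  [14, 22],
and U^T v = (-12, -21).
Solve U^T U · c = U^T v for the coefficients: c = (15/23, -63/46). The projection is proj_W(v) = U c.
Check: (v - proj_W(v)) · u_1 = 0  (should be 0).
Check: (v - proj_W(v)) · u_2 = 0  (should be 0).
Result: proj_W(v) = (159/46, -48/23, -99/46).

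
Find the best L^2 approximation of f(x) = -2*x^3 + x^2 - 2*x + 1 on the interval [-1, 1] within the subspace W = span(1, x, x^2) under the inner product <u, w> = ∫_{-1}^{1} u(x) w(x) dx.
g(x) = x^2 - 16*x/5 + 1

The best approximation g ∈ W is the orthogonal projection of f onto W. Writing g = a_0 + a_1 x + a_2 x^2, the coefficients solve the normal equations G · a = b where
  G_{ij} = <φ_i, φ_j> and b_i = <f, φ_i>, with φ_0 = 1, φ_1 = x, φ_2 = x^2.
G =
  [2, 0, 2/3]
  [0, 2/3, 0]
  [2/3, 0, 2/5],
b = (8/3, -32/15, 16/15).
Solving gives a_0 = 1, a_1 = -16/5, a_2 = 1, so
  g(x) = x^2 - 16*x/5 + 1.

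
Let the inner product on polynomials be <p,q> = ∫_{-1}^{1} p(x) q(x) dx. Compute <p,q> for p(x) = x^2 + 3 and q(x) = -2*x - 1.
<p,q> = -20/3

Expand the product: p(x)·q(x) = -2*x^3 - x^2 - 6*x - 3.
∫_{-1}^{1} of each monomial x^k gives [2/(k+1) if k even, 0 if k odd]. Integrating term-by-term (or equivalently evaluating the antiderivative F(x) = -x^4/2 - x^3/3 - 3*x^2 - 3*x at the endpoints):
  F(1) − F(−1) = -41/6 − (-1/6) = -20/3.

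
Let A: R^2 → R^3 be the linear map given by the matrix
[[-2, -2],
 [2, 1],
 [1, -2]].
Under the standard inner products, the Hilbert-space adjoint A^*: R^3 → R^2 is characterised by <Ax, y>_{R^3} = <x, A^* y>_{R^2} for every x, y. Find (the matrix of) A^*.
A^* = A^T =
[[-2, 2, 1],
 [-2, 1, -2]]

For real matrices with standard dot products, the defining identity <Ax, y> = <x, A^* y> gives (Ax)^T y = x^T (A^*) y, i.e. x^T A^T y = x^T (A^*) y. Since this holds for all x, y, we must have A^* = A^T. Therefore
A^* =
[[-2, 2, 1],
 [-2, 1, -2]].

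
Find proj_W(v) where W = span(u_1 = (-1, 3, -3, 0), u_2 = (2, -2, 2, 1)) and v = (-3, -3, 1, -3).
proj_W(v) = (-53/17, -103/51, 103/51, -145/51)

Set up U = [u_1 | ... | u_2] ∈ R^(4×2). The projector onto W = col(U) is P = U (U^T U)^(-1) U^T.
Compute U^T U =
  [19, -14]
  [-14, 13],
and U^T v = (-9, -1).
Solve U^T U · c = U^T v for the coefficients: c = (-131/51, -145/51). The projection is proj_W(v) = U c.
Check: (v - proj_W(v)) · u_1 = 0  (should be 0).
Check: (v - proj_W(v)) · u_2 = 0  (should be 0).
Result: proj_W(v) = (-53/17, -103/51, 103/51, -145/51).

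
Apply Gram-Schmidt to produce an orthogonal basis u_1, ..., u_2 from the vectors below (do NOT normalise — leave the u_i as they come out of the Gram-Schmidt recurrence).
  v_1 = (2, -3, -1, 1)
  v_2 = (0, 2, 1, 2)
Orthogonal basis:
  u_1 = (2, -3, -1, 1)
  u_2 = (2/3, 1, 2/3, 7/3)

Apply the Gram-Schmidt recurrence
  u_1 = v_1
  u_i = v_i − Σ_{j<i} ((v_i · u_j) / (u_j · u_j)) · u_j.

Step by step this gives:
  u_1 = (2, -3, -1, 1)
  u_2 = (2/3, 1, 2/3, 7/3)

Orthogonality check:
  u_2 · u_1 = 0 (should be 0)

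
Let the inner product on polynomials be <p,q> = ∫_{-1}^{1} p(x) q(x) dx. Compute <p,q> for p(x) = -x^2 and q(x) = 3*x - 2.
<p,q> = 4/3

Expand the product: p(x)·q(x) = -3*x^3 + 2*x^2.
∫_{-1}^{1} of each monomial x^k gives [2/(k+1) if k even, 0 if k odd]. Integrating term-by-term (or equivalently evaluating the antiderivative F(x) = -3*x^4/4 + 2*x^3/3 at the endpoints):
  F(1) − F(−1) = -1/12 − (-17/12) = 4/3.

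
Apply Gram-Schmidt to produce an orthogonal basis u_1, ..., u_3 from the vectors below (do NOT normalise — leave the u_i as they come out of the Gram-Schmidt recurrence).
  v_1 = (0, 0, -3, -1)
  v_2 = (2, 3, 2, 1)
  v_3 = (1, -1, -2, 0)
Orthogonal basis:
  u_1 = (0, 0, -3, -1)
  u_2 = (2, 3, -1/10, 3/10)
  u_3 = (147/131, -107/131, -27/131, 81/131)

Apply the Gram-Schmidt recurrence
  u_1 = v_1
  u_i = v_i − Σ_{j<i} ((v_i · u_j) / (u_j · u_j)) · u_j.

Step by step this gives:
  u_1 = (0, 0, -3, -1)
  u_2 = (2, 3, -1/10, 3/10)
  u_3 = (147/131, -107/131, -27/131, 81/131)

Orthogonality check:
  u_2 · u_1 = 0 (should be 0)
  u_3 · u_1 = 0 (should be 0)
  u_3 · u_2 = 0 (should be 0)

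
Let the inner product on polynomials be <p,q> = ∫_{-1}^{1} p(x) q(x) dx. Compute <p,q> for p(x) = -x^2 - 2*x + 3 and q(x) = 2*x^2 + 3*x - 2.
<p,q> = -172/15

Expand the product: p(x)·q(x) = -2*x^4 - 7*x^3 + 2*x^2 + 13*x - 6.
∫_{-1}^{1} of each monomial x^k gives [2/(k+1) if k even, 0 if k odd]. Integrating term-by-term (or equivalently evaluating the antiderivative F(x) = -2*x^5/5 - 7*x^4/4 + 2*x^3/3 + 13*x^2/2 - 6*x at the endpoints):
  F(1) − F(−1) = -59/60 − (629/60) = -172/15.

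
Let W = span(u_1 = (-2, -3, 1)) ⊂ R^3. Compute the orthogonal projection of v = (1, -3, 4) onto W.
proj_W(v) = (-11/7, -33/14, 11/14)

Set up U = [u_1 | ... | u_1] ∈ R^(3×1). The projector onto W = col(U) is P = U (U^T U)^(-1) U^T.
Compute U^T U =
  [14],
and U^T v = (11).
Solve U^T U · c = U^T v for the coefficients: c = (11/14). The projection is proj_W(v) = U c.
Check: (v - proj_W(v)) · u_1 = 0  (should be 0).
Result: proj_W(v) = (-11/7, -33/14, 11/14).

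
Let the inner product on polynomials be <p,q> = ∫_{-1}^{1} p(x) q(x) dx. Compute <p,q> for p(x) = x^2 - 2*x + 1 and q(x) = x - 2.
<p,q> = -20/3

Expand the product: p(x)·q(x) = x^3 - 4*x^2 + 5*x - 2.
∫_{-1}^{1} of each monomial x^k gives [2/(k+1) if k even, 0 if k odd]. Integrating term-by-term (or equivalently evaluating the antiderivative F(x) = x^4/4 - 4*x^3/3 + 5*x^2/2 - 2*x at the endpoints):
  F(1) − F(−1) = -7/12 − (73/12) = -20/3.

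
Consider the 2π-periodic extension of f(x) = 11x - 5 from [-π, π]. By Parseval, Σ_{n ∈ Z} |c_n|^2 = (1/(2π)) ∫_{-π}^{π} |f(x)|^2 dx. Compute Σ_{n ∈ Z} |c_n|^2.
Σ |c_n|^2 = 121π^2/3 + 25

Expand and integrate term by term over [-π, π]:
  ∫ (11x)^2 dx = 121·(2π^3/3); ∫ 2·11·(-5)·x dx = 0 (odd integrand); ∫ (-5)^2 dx = 25·2π.
So (1/(2π)) ∫_{-π}^{π} (11x - 5)^2 dx = 121π^2/3 + 25 = 121π^2/3 + 25.
Parseval ⇒ Σ |c_n|^2 = 121π^2/3 + 25.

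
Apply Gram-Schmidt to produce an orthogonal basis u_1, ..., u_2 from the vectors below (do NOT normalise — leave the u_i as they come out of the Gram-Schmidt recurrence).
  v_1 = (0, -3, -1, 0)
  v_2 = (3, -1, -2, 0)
Orthogonal basis:
  u_1 = (0, -3, -1, 0)
  u_2 = (3, 1/2, -3/2, 0)

Apply the Gram-Schmidt recurrence
  u_1 = v_1
  u_i = v_i − Σ_{j<i} ((v_i · u_j) / (u_j · u_j)) · u_j.

Step by step this gives:
  u_1 = (0, -3, -1, 0)
  u_2 = (3, 1/2, -3/2, 0)

Orthogonality check:
  u_2 · u_1 = 0 (should be 0)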